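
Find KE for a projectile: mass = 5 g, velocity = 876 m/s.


E = 0.5*m*v^2 = 0.5*0.005*876^2 = 1918 J

1918 J


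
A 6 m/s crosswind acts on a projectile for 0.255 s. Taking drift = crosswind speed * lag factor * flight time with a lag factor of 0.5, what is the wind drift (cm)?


drift = v_wind * lag * t = 6 * 0.5 * 0.255 = 0.765 m ≈ 76.5 cm

76.5 cm


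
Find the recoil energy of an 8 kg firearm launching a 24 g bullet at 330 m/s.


v_r = m_p*v_p/m_gun = 0.024*330/8 = 0.99 m/s, E_r = 0.5*m_gun*v_r^2 = 0.5*8*0.99^2 = 3.92 J

3.92 J


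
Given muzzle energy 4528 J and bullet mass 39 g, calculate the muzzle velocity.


v = sqrt(2*E/m) = sqrt(2*4528/0.039) = 481.9 m/s

481.9 m/s


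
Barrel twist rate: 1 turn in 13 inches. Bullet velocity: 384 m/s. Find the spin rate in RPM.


twist_m = 13*0.0254 = 0.3302 m
spin = v/twist = 384/0.3302 = 1162.932 rev/s
RPM = spin*60 = 1162.932*60 ≈ 69776 RPM

69776 RPM


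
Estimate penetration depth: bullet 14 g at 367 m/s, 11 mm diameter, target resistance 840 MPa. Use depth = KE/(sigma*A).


A = pi*(d/2)^2 = pi*(11/2)^2 = 95.0332 mm^2
E = 0.5*m*v^2 = 0.5*0.014*367^2 = 942.823 J
depth = E/(sigma*A) = 942.823 J / (840 MPa * 95.0332 mm^2) = 942.823/(840 * 95.0332) m = 0.0118107 m ≈ 11.81 mm

11.81 mm


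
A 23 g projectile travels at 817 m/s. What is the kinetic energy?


E = 0.5*m*v^2 = 0.5*0.023*817^2 = 7676 J

7676 J


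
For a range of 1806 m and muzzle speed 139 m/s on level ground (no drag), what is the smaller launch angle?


sin(2*theta) = R*g/v0^2 = 1806*9.81/139^2 = 0.916974, theta = arcsin(0.916974)/2 = 33.24°

33.24 degrees


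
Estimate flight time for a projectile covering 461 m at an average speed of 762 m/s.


t = d/v = 461/762 = 0.605 s

0.605 s


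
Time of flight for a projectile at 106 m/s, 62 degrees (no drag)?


T = 2*v0*sin(theta)/g = 2*106*sin(62°)/9.81 = 19.08 s

19.08 s


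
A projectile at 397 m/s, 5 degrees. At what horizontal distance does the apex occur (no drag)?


R = v0^2*sin(2*theta)/g = 397^2*sin(2*5°)/9.81 = 2789.86 m
apex_dist = R/2 = 2789.86/2 = 1395 m

1395 m


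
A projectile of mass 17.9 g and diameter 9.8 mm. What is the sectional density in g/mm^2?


SD = m/d^2 = 17.9/9.8^2 = 0.1864 g/mm^2

0.1864 g/mm^2


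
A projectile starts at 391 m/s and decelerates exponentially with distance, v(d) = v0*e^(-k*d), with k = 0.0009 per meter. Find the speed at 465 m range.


v = v0*exp(-k*d) = 391*exp(-0.0009*465) = 257.3 m/s

257.3 m/s


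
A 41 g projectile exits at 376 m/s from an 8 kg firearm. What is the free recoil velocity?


v_recoil = m_p * v_p / m_gun = 0.041 * 376 / 8 = 1.927 m/s

1.927 m/s


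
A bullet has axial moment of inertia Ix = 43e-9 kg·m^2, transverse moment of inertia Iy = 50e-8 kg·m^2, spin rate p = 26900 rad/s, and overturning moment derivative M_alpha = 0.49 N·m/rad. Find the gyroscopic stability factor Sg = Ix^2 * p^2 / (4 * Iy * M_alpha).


Sg = Ix^2 * p^2 / (4 * Iy * M_alpha) = (43e-9)^2 * 26900^2 / (4 * 50e-8 * 0.49) = 1.365

1.365


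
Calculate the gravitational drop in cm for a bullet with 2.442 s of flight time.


drop = 0.5*g*t^2 = 0.5*9.81*2.442^2 = 29.2503 m ≈ 2925 cm

2925 cm


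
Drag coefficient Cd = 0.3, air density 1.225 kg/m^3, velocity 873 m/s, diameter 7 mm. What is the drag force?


A = pi*(d/2)^2 = pi*(7/2000)^2 = 3.84845e-05 m^2
Fd = 0.5*Cd*rho*A*v^2 = 0.5*0.3*1.225*3.84845e-05*873^2 = 5.389 N

5.389 N


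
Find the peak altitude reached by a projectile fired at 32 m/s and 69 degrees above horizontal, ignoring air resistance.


H = (v0*sin(theta))^2 / (2g) = (32*sin(69°))^2 / (2*9.81) = 45.49 m

45.49 m


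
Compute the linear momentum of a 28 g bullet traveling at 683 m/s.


p = m*v = 0.028*683 = 19.12 kg·m/s

19.12 kg·m/s


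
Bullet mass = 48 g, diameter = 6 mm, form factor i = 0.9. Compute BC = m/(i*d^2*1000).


BC = m/(i*d^2*1000) = 48/(0.9 * 6^2 * 1000) = 0.001481

0.001481


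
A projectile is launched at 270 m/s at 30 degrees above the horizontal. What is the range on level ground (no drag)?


R = v0^2 * sin(2*theta) / g = 270^2 * sin(2*30°) / 9.81 = 6436 m

6436 m


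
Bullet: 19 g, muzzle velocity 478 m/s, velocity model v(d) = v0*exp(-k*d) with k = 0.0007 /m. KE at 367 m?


v = v0*exp(-k*d) = 478*exp(-0.0007*367) = 369.707 m/s
E = 0.5*m*v^2 = 0.5*0.019*369.707^2 = 1298 J

1298 J


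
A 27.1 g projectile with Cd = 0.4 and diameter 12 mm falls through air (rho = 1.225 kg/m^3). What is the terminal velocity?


A = pi*(d/2)^2 = pi*(12/2000)^2 = 1.13097e-04 m^2
vt = sqrt(2mg/(Cd*rho*A)) = sqrt(2*0.0271*9.81/(0.4 * 1.225 * 1.13097e-04)) = 97.95 m/s

97.95 m/s


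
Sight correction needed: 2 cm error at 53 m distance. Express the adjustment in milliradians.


1 mrad subtends 1 cm per 10 m of range, so adj = error_cm / (dist_m / 10) = 2 / (53/10) = 0.3774 mrad

0.3774 mrad


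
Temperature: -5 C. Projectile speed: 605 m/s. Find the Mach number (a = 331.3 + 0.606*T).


a = 331.3 + 0.606*(-5) = 328.27 m/s
M = v/a = 605/328.27 = 1.843

1.843


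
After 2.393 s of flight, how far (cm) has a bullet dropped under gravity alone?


drop = 0.5*g*t^2 = 0.5*9.81*2.393^2 = 28.0882 m ≈ 2809 cm

2809 cm


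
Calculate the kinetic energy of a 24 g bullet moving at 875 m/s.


E = 0.5*m*v^2 = 0.5*0.024*875^2 = 9188 J

9188 J


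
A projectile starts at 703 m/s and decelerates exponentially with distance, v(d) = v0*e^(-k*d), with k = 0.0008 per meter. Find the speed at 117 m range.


v = v0*exp(-k*d) = 703*exp(-0.0008*117) = 640.2 m/s

640.2 m/s


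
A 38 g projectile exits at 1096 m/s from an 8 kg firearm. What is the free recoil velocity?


v_recoil = m_p * v_p / m_gun = 0.038 * 1096 / 8 = 5.206 m/s

5.206 m/s


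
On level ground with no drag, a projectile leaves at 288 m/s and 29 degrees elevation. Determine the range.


R = v0^2 * sin(2*theta) / g = 288^2 * sin(2*29°) / 9.81 = 7170 m

7170 m


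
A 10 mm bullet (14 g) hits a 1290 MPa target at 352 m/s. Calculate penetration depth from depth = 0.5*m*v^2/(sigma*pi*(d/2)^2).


A = pi*(d/2)^2 = pi*(10/2)^2 = 78.5398 mm^2
E = 0.5*m*v^2 = 0.5*0.014*352^2 = 867.328 J
depth = E/(sigma*A) = 867.328 J / (1290 MPa * 78.5398 mm^2) = 867.328/(1290 * 78.5398) m = 0.00856059 m ≈ 8.561 mm

8.561 mm


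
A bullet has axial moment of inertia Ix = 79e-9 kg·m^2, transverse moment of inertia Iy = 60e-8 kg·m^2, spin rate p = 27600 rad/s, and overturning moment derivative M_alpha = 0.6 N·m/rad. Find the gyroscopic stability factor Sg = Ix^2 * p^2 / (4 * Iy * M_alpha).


Sg = Ix^2 * p^2 / (4 * Iy * M_alpha) = (79e-9)^2 * 27600^2 / (4 * 60e-8 * 0.6) = 3.301

3.301


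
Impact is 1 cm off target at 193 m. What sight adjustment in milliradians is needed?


1 mrad subtends 1 cm per 10 m of range, so adj = error_cm / (dist_m / 10) = 1 / (193/10) = 0.05181 mrad

0.05181 mrad


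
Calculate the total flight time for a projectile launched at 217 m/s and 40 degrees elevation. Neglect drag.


T = 2*v0*sin(theta)/g = 2*217*sin(40°)/9.81 = 28.44 s

28.44 s


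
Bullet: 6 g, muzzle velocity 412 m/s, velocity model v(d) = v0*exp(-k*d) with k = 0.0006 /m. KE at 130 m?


v = v0*exp(-k*d) = 412*exp(-0.0006*130) = 381.085 m/s
E = 0.5*m*v^2 = 0.5*0.006*381.085^2 = 435.7 J

435.7 J


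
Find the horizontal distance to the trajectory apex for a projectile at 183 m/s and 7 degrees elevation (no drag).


R = v0^2*sin(2*theta)/g = 183^2*sin(2*7°)/9.81 = 825.864 m
apex_dist = R/2 = 825.864/2 = 412.9 m

412.9 m


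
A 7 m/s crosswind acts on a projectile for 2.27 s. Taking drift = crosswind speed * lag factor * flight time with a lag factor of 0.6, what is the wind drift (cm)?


drift = v_wind * lag * t = 7 * 0.6 * 2.27 = 9.534 m ≈ 953.4 cm

953.4 cm


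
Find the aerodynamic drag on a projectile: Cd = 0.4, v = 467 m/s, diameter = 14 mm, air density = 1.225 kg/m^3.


A = pi*(d/2)^2 = pi*(14/2000)^2 = 1.53938e-04 m^2
Fd = 0.5*Cd*rho*A*v^2 = 0.5*0.4*1.225*1.53938e-04*467^2 = 8.225 N

8.225 N


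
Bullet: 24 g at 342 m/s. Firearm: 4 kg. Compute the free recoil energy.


v_r = m_p*v_p/m_gun = 0.024*342/4 = 2.052 m/s, E_r = 0.5*m_gun*v_r^2 = 0.5*4*2.052^2 = 8.421 J

8.421 J


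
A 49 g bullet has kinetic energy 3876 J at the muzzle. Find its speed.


v = sqrt(2*E/m) = sqrt(2*3876/0.049) = 397.7 m/s

397.7 m/s


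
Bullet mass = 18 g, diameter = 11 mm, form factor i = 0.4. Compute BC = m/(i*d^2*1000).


BC = m/(i*d^2*1000) = 18/(0.4 * 11^2 * 1000) = 0.0003719

0.0003719


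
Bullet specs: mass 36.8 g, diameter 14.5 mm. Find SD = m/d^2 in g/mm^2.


SD = m/d^2 = 36.8/14.5^2 = 0.175 g/mm^2

0.175 g/mm^2


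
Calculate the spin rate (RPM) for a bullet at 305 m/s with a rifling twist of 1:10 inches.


twist_m = 10*0.0254 = 0.254 m
spin = v/twist = 305/0.254 = 1200.787 rev/s
RPM = spin*60 = 1200.787*60 ≈ 72047 RPM

72047 RPM


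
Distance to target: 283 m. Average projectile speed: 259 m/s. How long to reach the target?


t = d/v = 283/259 = 1.093 s

1.093 s


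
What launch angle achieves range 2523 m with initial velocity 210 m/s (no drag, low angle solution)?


sin(2*theta) = R*g/v0^2 = 2523*9.81/210^2 = 0.561239, theta = arcsin(0.561239)/2 = 17.07°

17.07 degrees


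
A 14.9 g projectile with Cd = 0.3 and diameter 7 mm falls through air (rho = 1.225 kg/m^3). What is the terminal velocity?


A = pi*(d/2)^2 = pi*(7/2000)^2 = 3.84845e-05 m^2
vt = sqrt(2mg/(Cd*rho*A)) = sqrt(2*0.0149*9.81/(0.3 * 1.225 * 3.84845e-05)) = 143.8 m/s

143.8 m/s


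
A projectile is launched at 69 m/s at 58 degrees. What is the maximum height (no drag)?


H = (v0*sin(theta))^2 / (2g) = (69*sin(58°))^2 / (2*9.81) = 174.5 m

174.5 m


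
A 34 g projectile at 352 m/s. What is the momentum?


p = m*v = 0.034*352 = 11.97 kg·m/s

11.97 kg·m/s


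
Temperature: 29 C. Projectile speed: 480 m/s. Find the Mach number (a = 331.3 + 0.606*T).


a = 331.3 + 0.606*(29) = 348.874 m/s
M = v/a = 480/348.874 = 1.376

1.376


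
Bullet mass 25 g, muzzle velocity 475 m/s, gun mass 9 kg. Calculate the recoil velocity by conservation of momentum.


v_recoil = m_p * v_p / m_gun = 0.025 * 475 / 9 = 1.319 m/s

1.319 m/s


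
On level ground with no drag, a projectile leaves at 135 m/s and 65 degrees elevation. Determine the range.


R = v0^2 * sin(2*theta) / g = 135^2 * sin(2*65°) / 9.81 = 1423 m

1423 m


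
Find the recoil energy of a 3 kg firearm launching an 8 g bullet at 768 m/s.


v_r = m_p*v_p/m_gun = 0.008*768/3 = 2.048 m/s, E_r = 0.5*m_gun*v_r^2 = 0.5*3*2.048^2 = 6.291 J

6.291 J


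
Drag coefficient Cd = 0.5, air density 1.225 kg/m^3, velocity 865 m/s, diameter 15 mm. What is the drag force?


A = pi*(d/2)^2 = pi*(15/2000)^2 = 1.76715e-04 m^2
Fd = 0.5*Cd*rho*A*v^2 = 0.5*0.5*1.225*1.76715e-04*865^2 = 40.49 N

40.49 N


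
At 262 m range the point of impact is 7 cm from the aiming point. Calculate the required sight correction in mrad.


1 mrad subtends 1 cm per 10 m of range, so adj = error_cm / (dist_m / 10) = 7 / (262/10) = 0.2672 mrad

0.2672 mrad


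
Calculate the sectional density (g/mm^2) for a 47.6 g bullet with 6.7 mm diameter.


SD = m/d^2 = 47.6/6.7^2 = 1.06 g/mm^2

1.06 g/mm^2


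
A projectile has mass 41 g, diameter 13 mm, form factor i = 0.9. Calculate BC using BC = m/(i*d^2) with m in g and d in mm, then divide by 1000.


BC = m/(i*d^2*1000) = 41/(0.9 * 13^2 * 1000) = 0.0002696

0.0002696


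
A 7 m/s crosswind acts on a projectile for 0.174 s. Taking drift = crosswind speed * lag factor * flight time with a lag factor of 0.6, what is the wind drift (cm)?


drift = v_wind * lag * t = 7 * 0.6 * 0.174 = 0.7308 m ≈ 73.08 cm

73.08 cm


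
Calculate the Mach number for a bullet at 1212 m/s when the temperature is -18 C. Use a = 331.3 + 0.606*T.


a = 331.3 + 0.606*(-18) = 320.392 m/s
M = v/a = 1212/320.392 = 3.783

3.783


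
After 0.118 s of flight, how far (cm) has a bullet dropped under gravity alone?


drop = 0.5*g*t^2 = 0.5*9.81*0.118^2 = 0.0682972 m ≈ 6.83 cm

6.83 cm


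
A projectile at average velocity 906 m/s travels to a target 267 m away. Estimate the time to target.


t = d/v = 267/906 = 0.2947 s

0.2947 s


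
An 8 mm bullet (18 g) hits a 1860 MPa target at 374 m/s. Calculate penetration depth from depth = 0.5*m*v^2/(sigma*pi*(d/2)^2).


A = pi*(d/2)^2 = pi*(8/2)^2 = 50.2655 mm^2
E = 0.5*m*v^2 = 0.5*0.018*374^2 = 1258.88 J
depth = E/(sigma*A) = 1258.88 J / (1860 MPa * 50.2655 mm^2) = 1258.88/(1860 * 50.2655) m = 0.0134649 m ≈ 13.46 mm

13.46 mm


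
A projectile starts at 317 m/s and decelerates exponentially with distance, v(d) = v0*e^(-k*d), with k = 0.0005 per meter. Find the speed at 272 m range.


v = v0*exp(-k*d) = 317*exp(-0.0005*272) = 276.7 m/s

276.7 m/s


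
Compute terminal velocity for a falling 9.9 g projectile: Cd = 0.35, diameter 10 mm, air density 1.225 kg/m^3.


A = pi*(d/2)^2 = pi*(10/2000)^2 = 7.85398e-05 m^2
vt = sqrt(2mg/(Cd*rho*A)) = sqrt(2*0.0099*9.81/(0.35 * 1.225 * 7.85398e-05)) = 75.95 m/s

75.95 m/s


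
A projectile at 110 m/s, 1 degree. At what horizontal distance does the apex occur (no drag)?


R = v0^2*sin(2*theta)/g = 110^2*sin(2*1°)/9.81 = 43.0463 m
apex_dist = R/2 = 43.0463/2 = 21.52 m

21.52 m


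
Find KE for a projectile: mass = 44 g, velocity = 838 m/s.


E = 0.5*m*v^2 = 0.5*0.044*838^2 = 15449 J

15449 J


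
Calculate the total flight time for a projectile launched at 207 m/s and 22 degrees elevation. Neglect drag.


T = 2*v0*sin(theta)/g = 2*207*sin(22°)/9.81 = 15.81 s

15.81 s


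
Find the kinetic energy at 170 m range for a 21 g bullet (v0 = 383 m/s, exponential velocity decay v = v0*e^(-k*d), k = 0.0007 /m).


v = v0*exp(-k*d) = 383*exp(-0.0007*170) = 340.03 m/s
E = 0.5*m*v^2 = 0.5*0.021*340.03^2 = 1214 J

1214 J


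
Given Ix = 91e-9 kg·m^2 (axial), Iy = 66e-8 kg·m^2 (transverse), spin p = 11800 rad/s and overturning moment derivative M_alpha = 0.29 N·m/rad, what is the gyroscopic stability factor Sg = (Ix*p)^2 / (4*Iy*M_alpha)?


Sg = Ix^2 * p^2 / (4 * Iy * M_alpha) = (91e-9)^2 * 11800^2 / (4 * 66e-8 * 0.29) = 1.506

1.506


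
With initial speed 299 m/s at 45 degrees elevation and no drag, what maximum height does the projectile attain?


H = (v0*sin(theta))^2 / (2g) = (299*sin(45°))^2 / (2*9.81) = 2278 m

2278 m


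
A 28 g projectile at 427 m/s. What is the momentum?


p = m*v = 0.028*427 = 11.96 kg·m/s

11.96 kg·m/s


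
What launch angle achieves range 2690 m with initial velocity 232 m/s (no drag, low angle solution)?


sin(2*theta) = R*g/v0^2 = 2690*9.81/232^2 = 0.490281, theta = arcsin(0.490281)/2 = 14.68°

14.68 degrees


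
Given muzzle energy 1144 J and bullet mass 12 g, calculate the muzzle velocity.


v = sqrt(2*E/m) = sqrt(2*1144/0.012) = 436.7 m/s

436.7 m/s


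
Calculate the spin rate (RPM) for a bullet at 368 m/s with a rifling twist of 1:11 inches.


twist_m = 11*0.0254 = 0.2794 m
spin = v/twist = 368/0.2794 = 1317.108 rev/s
RPM = spin*60 = 1317.108*60 ≈ 79026 RPM

79026 RPM


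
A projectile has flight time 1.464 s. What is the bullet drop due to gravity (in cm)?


drop = 0.5*g*t^2 = 0.5*9.81*1.464^2 = 10.5129 m ≈ 1051 cm

1051 cm


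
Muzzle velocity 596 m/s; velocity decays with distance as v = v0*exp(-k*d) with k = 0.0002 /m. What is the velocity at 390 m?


v = v0*exp(-k*d) = 596*exp(-0.0002*390) = 551.3 m/s

551.3 m/s


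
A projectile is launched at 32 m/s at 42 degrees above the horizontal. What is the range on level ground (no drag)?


R = v0^2 * sin(2*theta) / g = 32^2 * sin(2*42°) / 9.81 = 103.8 m

103.8 m


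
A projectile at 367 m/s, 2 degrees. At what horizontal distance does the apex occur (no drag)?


R = v0^2*sin(2*theta)/g = 367^2*sin(2*2°)/9.81 = 957.74 m
apex_dist = R/2 = 957.74/2 = 478.9 m

478.9 m


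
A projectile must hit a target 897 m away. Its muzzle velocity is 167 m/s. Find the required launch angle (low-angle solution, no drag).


sin(2*theta) = R*g/v0^2 = 897*9.81/167^2 = 0.315521, theta = arcsin(0.315521)/2 = 9.196°

9.196 degrees


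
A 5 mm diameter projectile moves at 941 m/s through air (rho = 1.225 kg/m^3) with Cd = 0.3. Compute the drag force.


A = pi*(d/2)^2 = pi*(5/2000)^2 = 1.96350e-05 m^2
Fd = 0.5*Cd*rho*A*v^2 = 0.5*0.3*1.225*1.96350e-05*941^2 = 3.195 N

3.195 N


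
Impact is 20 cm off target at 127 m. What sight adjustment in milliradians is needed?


1 mrad subtends 1 cm per 10 m of range, so adj = error_cm / (dist_m / 10) = 20 / (127/10) = 1.575 mrad

1.575 mrad


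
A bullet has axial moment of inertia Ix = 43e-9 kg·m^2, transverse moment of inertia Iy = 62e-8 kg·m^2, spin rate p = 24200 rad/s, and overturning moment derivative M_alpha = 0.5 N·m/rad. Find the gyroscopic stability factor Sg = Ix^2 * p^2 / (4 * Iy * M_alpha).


Sg = Ix^2 * p^2 / (4 * Iy * M_alpha) = (43e-9)^2 * 24200^2 / (4 * 62e-8 * 0.5) = 0.8733

0.8733


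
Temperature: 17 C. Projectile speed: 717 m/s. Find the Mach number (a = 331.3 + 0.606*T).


a = 331.3 + 0.606*(17) = 341.602 m/s
M = v/a = 717/341.602 = 2.099

2.099


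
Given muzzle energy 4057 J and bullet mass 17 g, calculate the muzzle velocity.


v = sqrt(2*E/m) = sqrt(2*4057/0.017) = 690.9 m/s

690.9 m/s


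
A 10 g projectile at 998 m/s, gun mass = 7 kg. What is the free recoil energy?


v_r = m_p*v_p/m_gun = 0.01*998/7 = 1.42571 m/s, E_r = 0.5*m_gun*v_r^2 = 0.5*7*1.42571^2 = 7.114 J

7.114 J


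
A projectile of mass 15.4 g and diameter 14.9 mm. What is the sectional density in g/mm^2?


SD = m/d^2 = 15.4/14.9^2 = 0.06937 g/mm^2

0.06937 g/mm^2


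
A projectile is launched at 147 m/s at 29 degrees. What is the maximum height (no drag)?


H = (v0*sin(theta))^2 / (2g) = (147*sin(29°))^2 / (2*9.81) = 258.9 m

258.9 m


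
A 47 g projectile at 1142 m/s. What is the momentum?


p = m*v = 0.047*1142 = 53.67 kg·m/s

53.67 kg·m/s


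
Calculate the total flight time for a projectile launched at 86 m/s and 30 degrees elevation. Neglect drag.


T = 2*v0*sin(theta)/g = 2*86*sin(30°)/9.81 = 8.767 s

8.767 s


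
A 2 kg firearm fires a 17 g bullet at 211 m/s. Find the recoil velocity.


v_recoil = m_p * v_p / m_gun = 0.017 * 211 / 2 = 1.794 m/s

1.794 m/s


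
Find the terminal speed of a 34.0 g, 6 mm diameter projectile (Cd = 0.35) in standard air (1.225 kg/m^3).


A = pi*(d/2)^2 = pi*(6/2000)^2 = 2.82743e-05 m^2
vt = sqrt(2mg/(Cd*rho*A)) = sqrt(2*0.034*9.81/(0.35 * 1.225 * 2.82743e-05)) = 234.6 m/s

234.6 m/s


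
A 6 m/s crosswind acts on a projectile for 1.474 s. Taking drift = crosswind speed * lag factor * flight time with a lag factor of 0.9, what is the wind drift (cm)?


drift = v_wind * lag * t = 6 * 0.9 * 1.474 = 7.9596 m ≈ 796 cm

796 cm


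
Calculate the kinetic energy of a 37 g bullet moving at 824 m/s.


E = 0.5*m*v^2 = 0.5*0.037*824^2 = 12561 J

12561 J


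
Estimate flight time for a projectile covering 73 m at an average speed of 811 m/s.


t = d/v = 73/811 = 0.09001 s

0.09001 s


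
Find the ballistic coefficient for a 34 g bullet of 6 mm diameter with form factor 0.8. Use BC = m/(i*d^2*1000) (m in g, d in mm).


BC = m/(i*d^2*1000) = 34/(0.8 * 6^2 * 1000) = 0.001181

0.001181


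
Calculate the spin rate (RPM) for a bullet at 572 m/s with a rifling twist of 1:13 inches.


twist_m = 13*0.0254 = 0.3302 m
spin = v/twist = 572/0.3302 = 1732.283 rev/s
RPM = spin*60 = 1732.283*60 ≈ 103937 RPM

103937 RPM


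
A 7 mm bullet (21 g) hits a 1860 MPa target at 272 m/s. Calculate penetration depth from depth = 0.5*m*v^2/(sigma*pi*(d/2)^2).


A = pi*(d/2)^2 = pi*(7/2)^2 = 38.4845 mm^2
E = 0.5*m*v^2 = 0.5*0.021*272^2 = 776.832 J
depth = E/(sigma*A) = 776.832 J / (1860 MPa * 38.4845 mm^2) = 776.832/(1860 * 38.4845) m = 0.0108525 m ≈ 10.85 mm

10.85 mm


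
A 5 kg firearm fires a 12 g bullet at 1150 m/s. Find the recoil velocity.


v_recoil = m_p * v_p / m_gun = 0.012 * 1150 / 5 = 2.76 m/s

2.76 m/s


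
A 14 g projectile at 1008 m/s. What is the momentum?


p = m*v = 0.014*1008 = 14.11 kg·m/s

14.11 kg·m/s


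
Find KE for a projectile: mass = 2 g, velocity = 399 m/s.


E = 0.5*m*v^2 = 0.5*0.002*399^2 = 159.2 J

159.2 J


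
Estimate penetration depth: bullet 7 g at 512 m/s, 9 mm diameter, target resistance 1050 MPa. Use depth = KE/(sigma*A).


A = pi*(d/2)^2 = pi*(9/2)^2 = 63.6173 mm^2
E = 0.5*m*v^2 = 0.5*0.007*512^2 = 917.504 J
depth = E/(sigma*A) = 917.504 J / (1050 MPa * 63.6173 mm^2) = 917.504/(1050 * 63.6173) m = 0.0137355 m ≈ 13.74 mm

13.74 mm


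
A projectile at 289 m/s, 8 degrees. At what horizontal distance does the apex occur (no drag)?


R = v0^2*sin(2*theta)/g = 289^2*sin(2*8°)/9.81 = 2346.74 m
apex_dist = R/2 = 2346.74/2 = 1173 m

1173 m


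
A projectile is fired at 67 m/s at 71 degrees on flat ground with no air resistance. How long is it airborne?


T = 2*v0*sin(theta)/g = 2*67*sin(71°)/9.81 = 12.92 s

12.92 s


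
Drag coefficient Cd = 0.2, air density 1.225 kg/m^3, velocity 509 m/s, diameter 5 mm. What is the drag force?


A = pi*(d/2)^2 = pi*(5/2000)^2 = 1.96350e-05 m^2
Fd = 0.5*Cd*rho*A*v^2 = 0.5*0.2*1.225*1.96350e-05*509^2 = 0.6232 N

0.6232 N


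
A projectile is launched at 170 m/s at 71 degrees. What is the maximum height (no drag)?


H = (v0*sin(theta))^2 / (2g) = (170*sin(71°))^2 / (2*9.81) = 1317 m

1317 m


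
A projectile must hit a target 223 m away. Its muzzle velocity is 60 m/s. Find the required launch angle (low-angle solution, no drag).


sin(2*theta) = R*g/v0^2 = 223*9.81/60^2 = 0.607675, theta = arcsin(0.607675)/2 = 18.71°

18.71 degrees


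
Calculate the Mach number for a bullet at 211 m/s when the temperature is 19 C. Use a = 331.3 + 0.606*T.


a = 331.3 + 0.606*(19) = 342.814 m/s
M = v/a = 211/342.814 = 0.6155

0.6155


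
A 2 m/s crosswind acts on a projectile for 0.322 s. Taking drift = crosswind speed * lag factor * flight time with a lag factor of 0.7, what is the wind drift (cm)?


drift = v_wind * lag * t = 2 * 0.7 * 0.322 = 0.4508 m ≈ 45.08 cm

45.08 cm


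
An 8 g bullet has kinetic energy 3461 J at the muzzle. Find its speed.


v = sqrt(2*E/m) = sqrt(2*3461/0.008) = 930.2 m/s

930.2 m/s


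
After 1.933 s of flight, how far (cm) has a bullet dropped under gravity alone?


drop = 0.5*g*t^2 = 0.5*9.81*1.933^2 = 18.3275 m ≈ 1833 cm

1833 cm


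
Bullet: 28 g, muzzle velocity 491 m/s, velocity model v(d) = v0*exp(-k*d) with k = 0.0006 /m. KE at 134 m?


v = v0*exp(-k*d) = 491*exp(-0.0006*134) = 453.069 m/s
E = 0.5*m*v^2 = 0.5*0.028*453.069^2 = 2874 J

2874 J


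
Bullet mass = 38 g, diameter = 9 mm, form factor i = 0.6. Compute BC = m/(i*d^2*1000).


BC = m/(i*d^2*1000) = 38/(0.6 * 9^2 * 1000) = 0.0007819

0.0007819


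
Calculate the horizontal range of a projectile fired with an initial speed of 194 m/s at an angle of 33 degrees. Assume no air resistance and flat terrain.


R = v0^2 * sin(2*theta) / g = 194^2 * sin(2*33°) / 9.81 = 3505 m

3505 m


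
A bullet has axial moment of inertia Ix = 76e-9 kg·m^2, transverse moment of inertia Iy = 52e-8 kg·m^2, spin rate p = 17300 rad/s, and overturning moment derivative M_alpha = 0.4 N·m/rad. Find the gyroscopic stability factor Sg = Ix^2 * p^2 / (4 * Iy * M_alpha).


Sg = Ix^2 * p^2 / (4 * Iy * M_alpha) = (76e-9)^2 * 17300^2 / (4 * 52e-8 * 0.4) = 2.078

2.078


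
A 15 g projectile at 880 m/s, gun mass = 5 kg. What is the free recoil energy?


v_r = m_p*v_p/m_gun = 0.015*880/5 = 2.64 m/s, E_r = 0.5*m_gun*v_r^2 = 0.5*5*2.64^2 = 17.42 J

17.42 J


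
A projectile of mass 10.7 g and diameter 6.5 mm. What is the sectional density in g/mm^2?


SD = m/d^2 = 10.7/6.5^2 = 0.2533 g/mm^2

0.2533 g/mm^2


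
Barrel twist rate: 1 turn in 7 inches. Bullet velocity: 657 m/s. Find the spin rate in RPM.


twist_m = 7*0.0254 = 0.1778 m
spin = v/twist = 657/0.1778 = 3695.163 rev/s
RPM = spin*60 = 3695.163*60 ≈ 221710 RPM

221710 RPM


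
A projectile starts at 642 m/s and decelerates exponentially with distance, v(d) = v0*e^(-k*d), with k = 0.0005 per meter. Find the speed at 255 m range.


v = v0*exp(-k*d) = 642*exp(-0.0005*255) = 565.1 m/s

565.1 m/s


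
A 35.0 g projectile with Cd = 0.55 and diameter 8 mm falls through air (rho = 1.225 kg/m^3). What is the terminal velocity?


A = pi*(d/2)^2 = pi*(8/2000)^2 = 5.02655e-05 m^2
vt = sqrt(2mg/(Cd*rho*A)) = sqrt(2*0.035*9.81/(0.55 * 1.225 * 5.02655e-05)) = 142.4 m/s

142.4 m/s


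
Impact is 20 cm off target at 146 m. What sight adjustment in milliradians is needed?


1 mrad subtends 1 cm per 10 m of range, so adj = error_cm / (dist_m / 10) = 20 / (146/10) = 1.37 mrad

1.37 mrad


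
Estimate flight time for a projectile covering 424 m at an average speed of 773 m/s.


t = d/v = 424/773 = 0.5485 s

0.5485 s


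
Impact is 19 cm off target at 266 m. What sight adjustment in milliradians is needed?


1 mrad subtends 1 cm per 10 m of range, so adj = error_cm / (dist_m / 10) = 19 / (266/10) = 0.7143 mrad

0.7143 mrad


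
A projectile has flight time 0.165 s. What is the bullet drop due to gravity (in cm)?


drop = 0.5*g*t^2 = 0.5*9.81*0.165^2 = 0.133539 m ≈ 13.35 cm

13.35 cm


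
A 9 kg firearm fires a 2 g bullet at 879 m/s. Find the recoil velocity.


v_recoil = m_p * v_p / m_gun = 0.002 * 879 / 9 = 0.1953 m/s

0.1953 m/s


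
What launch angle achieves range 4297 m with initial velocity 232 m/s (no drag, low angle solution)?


sin(2*theta) = R*g/v0^2 = 4297*9.81/232^2 = 0.783174, theta = arcsin(0.783174)/2 = 25.78°

25.78 degrees


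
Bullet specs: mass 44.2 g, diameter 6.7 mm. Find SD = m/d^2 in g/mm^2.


SD = m/d^2 = 44.2/6.7^2 = 0.9846 g/mm^2

0.9846 g/mm^2


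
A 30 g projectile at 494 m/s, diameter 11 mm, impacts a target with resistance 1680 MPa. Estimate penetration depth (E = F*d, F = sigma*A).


A = pi*(d/2)^2 = pi*(11/2)^2 = 95.0332 mm^2
E = 0.5*m*v^2 = 0.5*0.03*494^2 = 3660.54 J
depth = E/(sigma*A) = 3660.54 J / (1680 MPa * 95.0332 mm^2) = 3660.54/(1680 * 95.0332) m = 0.0229277 m ≈ 22.93 mm

22.93 mm


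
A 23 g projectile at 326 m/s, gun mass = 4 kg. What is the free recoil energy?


v_r = m_p*v_p/m_gun = 0.023*326/4 = 1.8745 m/s, E_r = 0.5*m_gun*v_r^2 = 0.5*4*1.8745^2 = 7.028 J

7.028 J


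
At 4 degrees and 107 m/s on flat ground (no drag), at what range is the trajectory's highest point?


R = v0^2*sin(2*theta)/g = 107^2*sin(2*4°)/9.81 = 162.425 m
apex_dist = R/2 = 162.425/2 = 81.21 m

81.21 m


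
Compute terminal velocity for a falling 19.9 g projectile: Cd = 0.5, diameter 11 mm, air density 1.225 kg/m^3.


A = pi*(d/2)^2 = pi*(11/2000)^2 = 9.50332e-05 m^2
vt = sqrt(2mg/(Cd*rho*A)) = sqrt(2*0.0199*9.81/(0.5 * 1.225 * 9.50332e-05)) = 81.9 m/s

81.9 m/s


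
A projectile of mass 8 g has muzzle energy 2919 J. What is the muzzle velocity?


v = sqrt(2*E/m) = sqrt(2*2919/0.008) = 854.3 m/s

854.3 m/s


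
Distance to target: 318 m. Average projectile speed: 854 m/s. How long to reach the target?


t = d/v = 318/854 = 0.3724 s

0.3724 s


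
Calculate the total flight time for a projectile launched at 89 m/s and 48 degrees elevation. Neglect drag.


T = 2*v0*sin(theta)/g = 2*89*sin(48°)/9.81 = 13.48 s

13.48 s


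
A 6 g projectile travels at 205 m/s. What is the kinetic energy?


E = 0.5*m*v^2 = 0.5*0.006*205^2 = 126.1 J

126.1 J


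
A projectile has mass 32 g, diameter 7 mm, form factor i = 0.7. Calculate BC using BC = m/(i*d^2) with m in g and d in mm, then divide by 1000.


BC = m/(i*d^2*1000) = 32/(0.7 * 7^2 * 1000) = 0.0009329

0.0009329


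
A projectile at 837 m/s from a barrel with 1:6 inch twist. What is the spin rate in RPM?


twist_m = 6*0.0254 = 0.1524 m
spin = v/twist = 837/0.1524 = 5492.126 rev/s
RPM = spin*60 = 5492.126*60 ≈ 329528 RPM

329528 RPM


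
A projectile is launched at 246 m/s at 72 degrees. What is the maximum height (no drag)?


H = (v0*sin(theta))^2 / (2g) = (246*sin(72°))^2 / (2*9.81) = 2790 m

2790 m


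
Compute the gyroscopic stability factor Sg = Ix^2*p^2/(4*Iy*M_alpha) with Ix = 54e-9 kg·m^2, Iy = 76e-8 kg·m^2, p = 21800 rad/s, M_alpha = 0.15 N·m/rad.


Sg = Ix^2 * p^2 / (4 * Iy * M_alpha) = (54e-9)^2 * 21800^2 / (4 * 76e-8 * 0.15) = 3.039

3.039


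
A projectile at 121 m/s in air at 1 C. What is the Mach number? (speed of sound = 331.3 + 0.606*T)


a = 331.3 + 0.606*(1) = 331.906 m/s
M = v/a = 121/331.906 = 0.3646

0.3646


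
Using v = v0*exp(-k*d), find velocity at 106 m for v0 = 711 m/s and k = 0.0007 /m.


v = v0*exp(-k*d) = 711*exp(-0.0007*106) = 660.2 m/s

660.2 m/s


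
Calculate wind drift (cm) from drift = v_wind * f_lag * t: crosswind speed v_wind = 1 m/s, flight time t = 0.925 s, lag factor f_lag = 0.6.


drift = v_wind * lag * t = 1 * 0.6 * 0.925 = 0.555 m ≈ 55.5 cm

55.5 cm


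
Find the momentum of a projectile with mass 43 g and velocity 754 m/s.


p = m*v = 0.043*754 = 32.42 kg·m/s

32.42 kg·m/s


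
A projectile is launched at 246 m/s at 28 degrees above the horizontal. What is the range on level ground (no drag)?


R = v0^2 * sin(2*theta) / g = 246^2 * sin(2*28°) / 9.81 = 5114 m

5114 m


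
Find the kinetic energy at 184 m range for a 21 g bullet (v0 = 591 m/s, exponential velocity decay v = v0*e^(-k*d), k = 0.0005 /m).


v = v0*exp(-k*d) = 591*exp(-0.0005*184) = 539.054 m/s
E = 0.5*m*v^2 = 0.5*0.021*539.054^2 = 3051 J

3051 J


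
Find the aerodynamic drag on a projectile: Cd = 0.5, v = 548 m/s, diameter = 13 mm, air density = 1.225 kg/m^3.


A = pi*(d/2)^2 = pi*(13/2000)^2 = 1.32732e-04 m^2
Fd = 0.5*Cd*rho*A*v^2 = 0.5*0.5*1.225*1.32732e-04*548^2 = 12.21 N

12.21 N


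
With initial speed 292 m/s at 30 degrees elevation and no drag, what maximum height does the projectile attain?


H = (v0*sin(theta))^2 / (2g) = (292*sin(30°))^2 / (2*9.81) = 1086 m

1086 m


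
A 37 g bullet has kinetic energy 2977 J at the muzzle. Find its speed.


v = sqrt(2*E/m) = sqrt(2*2977/0.037) = 401.1 m/s

401.1 m/s


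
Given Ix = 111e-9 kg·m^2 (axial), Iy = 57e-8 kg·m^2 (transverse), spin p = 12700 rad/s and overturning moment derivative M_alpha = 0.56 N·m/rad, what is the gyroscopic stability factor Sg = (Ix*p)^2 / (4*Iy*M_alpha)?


Sg = Ix^2 * p^2 / (4 * Iy * M_alpha) = (111e-9)^2 * 12700^2 / (4 * 57e-8 * 0.56) = 1.556

1.556


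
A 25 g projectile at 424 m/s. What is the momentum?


p = m*v = 0.025*424 = 10.6 kg·m/s

10.6 kg·m/s


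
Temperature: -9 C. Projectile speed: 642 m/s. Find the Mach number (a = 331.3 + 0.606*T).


a = 331.3 + 0.606*(-9) = 325.846 m/s
M = v/a = 642/325.846 = 1.97

1.97


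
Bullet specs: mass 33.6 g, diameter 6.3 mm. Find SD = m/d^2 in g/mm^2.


SD = m/d^2 = 33.6/6.3^2 = 0.8466 g/mm^2

0.8466 g/mm^2


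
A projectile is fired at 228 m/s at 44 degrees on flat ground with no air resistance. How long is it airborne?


T = 2*v0*sin(theta)/g = 2*228*sin(44°)/9.81 = 32.29 s

32.29 s


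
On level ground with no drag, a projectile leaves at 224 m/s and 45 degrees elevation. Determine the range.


R = v0^2 * sin(2*theta) / g = 224^2 * sin(2*45°) / 9.81 = 5115 m

5115 m


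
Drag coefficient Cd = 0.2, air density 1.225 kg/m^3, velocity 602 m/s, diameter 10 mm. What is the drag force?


A = pi*(d/2)^2 = pi*(10/2000)^2 = 7.85398e-05 m^2
Fd = 0.5*Cd*rho*A*v^2 = 0.5*0.2*1.225*7.85398e-05*602^2 = 3.487 N

3.487 N


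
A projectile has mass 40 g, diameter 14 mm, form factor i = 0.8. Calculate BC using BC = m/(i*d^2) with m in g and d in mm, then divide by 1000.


BC = m/(i*d^2*1000) = 40/(0.8 * 14^2 * 1000) = 0.0002551

0.0002551


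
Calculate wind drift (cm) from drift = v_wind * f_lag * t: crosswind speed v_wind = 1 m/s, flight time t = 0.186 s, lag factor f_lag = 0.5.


drift = v_wind * lag * t = 1 * 0.5 * 0.186 = 0.093 m ≈ 9.3 cm

9.3 cm


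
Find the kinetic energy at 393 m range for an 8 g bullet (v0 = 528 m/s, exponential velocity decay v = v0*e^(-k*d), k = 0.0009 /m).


v = v0*exp(-k*d) = 528*exp(-0.0009*393) = 370.701 m/s
E = 0.5*m*v^2 = 0.5*0.008*370.701^2 = 549.7 J

549.7 J


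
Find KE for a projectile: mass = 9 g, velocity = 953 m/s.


E = 0.5*m*v^2 = 0.5*0.009*953^2 = 4087 J

4087 J


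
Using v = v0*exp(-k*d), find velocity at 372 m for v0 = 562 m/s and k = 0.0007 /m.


v = v0*exp(-k*d) = 562*exp(-0.0007*372) = 433.2 m/s

433.2 m/s


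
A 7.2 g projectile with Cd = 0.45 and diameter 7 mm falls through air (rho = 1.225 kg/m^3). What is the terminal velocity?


A = pi*(d/2)^2 = pi*(7/2000)^2 = 3.84845e-05 m^2
vt = sqrt(2mg/(Cd*rho*A)) = sqrt(2*0.0072*9.81/(0.45 * 1.225 * 3.84845e-05)) = 81.6 m/s

81.6 m/s


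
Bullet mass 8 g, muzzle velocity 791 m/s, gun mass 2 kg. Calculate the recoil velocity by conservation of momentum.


v_recoil = m_p * v_p / m_gun = 0.008 * 791 / 2 = 3.164 m/s

3.164 m/s


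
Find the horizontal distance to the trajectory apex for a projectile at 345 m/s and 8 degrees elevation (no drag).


R = v0^2*sin(2*theta)/g = 345^2*sin(2*8°)/9.81 = 3344.32 m
apex_dist = R/2 = 3344.32/2 = 1672 m

1672 m


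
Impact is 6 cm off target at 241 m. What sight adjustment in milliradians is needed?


1 mrad subtends 1 cm per 10 m of range, so adj = error_cm / (dist_m / 10) = 6 / (241/10) = 0.249 mrad

0.249 mrad


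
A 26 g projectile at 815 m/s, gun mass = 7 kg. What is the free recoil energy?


v_r = m_p*v_p/m_gun = 0.026*815/7 = 3.02714 m/s, E_r = 0.5*m_gun*v_r^2 = 0.5*7*3.02714^2 = 32.07 J

32.07 J


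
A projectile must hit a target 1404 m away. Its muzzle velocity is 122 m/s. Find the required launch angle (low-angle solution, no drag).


sin(2*theta) = R*g/v0^2 = 1404*9.81/122^2 = 0.925372, theta = arcsin(0.925372)/2 = 33.86°

33.86 degrees


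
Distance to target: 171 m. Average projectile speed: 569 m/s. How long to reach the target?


t = d/v = 171/569 = 0.3005 s

0.3005 s


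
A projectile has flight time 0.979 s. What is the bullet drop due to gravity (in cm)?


drop = 0.5*g*t^2 = 0.5*9.81*0.979^2 = 4.70115 m ≈ 470.1 cm

470.1 cm


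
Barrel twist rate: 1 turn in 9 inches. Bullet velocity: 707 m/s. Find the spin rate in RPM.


twist_m = 9*0.0254 = 0.2286 m
spin = v/twist = 707/0.2286 = 3092.738 rev/s
RPM = spin*60 = 3092.738*60 ≈ 185564 RPM

185564 RPM


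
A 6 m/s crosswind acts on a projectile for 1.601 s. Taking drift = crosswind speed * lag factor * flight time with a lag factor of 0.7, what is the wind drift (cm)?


drift = v_wind * lag * t = 6 * 0.7 * 1.601 = 6.7242 m ≈ 672.4 cm

672.4 cm


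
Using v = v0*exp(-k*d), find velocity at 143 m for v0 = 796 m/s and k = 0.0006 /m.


v = v0*exp(-k*d) = 796*exp(-0.0006*143) = 730.6 m/s

730.6 m/s


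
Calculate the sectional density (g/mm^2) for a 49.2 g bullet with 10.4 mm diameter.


SD = m/d^2 = 49.2/10.4^2 = 0.4549 g/mm^2

0.4549 g/mm^2


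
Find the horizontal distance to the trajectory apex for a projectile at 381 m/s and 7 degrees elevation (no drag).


R = v0^2*sin(2*theta)/g = 381^2*sin(2*7°)/9.81 = 3579.78 m
apex_dist = R/2 = 3579.78/2 = 1790 m

1790 m


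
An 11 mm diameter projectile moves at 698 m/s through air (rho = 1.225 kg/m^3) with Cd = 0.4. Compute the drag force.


A = pi*(d/2)^2 = pi*(11/2000)^2 = 9.50332e-05 m^2
Fd = 0.5*Cd*rho*A*v^2 = 0.5*0.4*1.225*9.50332e-05*698^2 = 11.34 N

11.34 N


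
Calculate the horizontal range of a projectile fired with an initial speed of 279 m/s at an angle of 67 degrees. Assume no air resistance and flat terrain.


R = v0^2 * sin(2*theta) / g = 279^2 * sin(2*67°) / 9.81 = 5708 m

5708 m


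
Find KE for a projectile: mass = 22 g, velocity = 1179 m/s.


E = 0.5*m*v^2 = 0.5*0.022*1179^2 = 15290 J

15290 J


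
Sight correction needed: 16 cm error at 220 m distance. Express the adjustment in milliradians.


1 mrad subtends 1 cm per 10 m of range, so adj = error_cm / (dist_m / 10) = 16 / (220/10) = 0.7273 mrad

0.7273 mrad


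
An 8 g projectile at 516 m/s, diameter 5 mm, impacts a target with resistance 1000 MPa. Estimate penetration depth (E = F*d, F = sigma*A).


A = pi*(d/2)^2 = pi*(5/2)^2 = 19.635 mm^2
E = 0.5*m*v^2 = 0.5*0.008*516^2 = 1065.02 J
depth = E/(sigma*A) = 1065.02 J / (1000 MPa * 19.635 mm^2) = 1065.02/(1000 * 19.635) m = 0.0542412 m ≈ 54.24 mm

54.24 mm


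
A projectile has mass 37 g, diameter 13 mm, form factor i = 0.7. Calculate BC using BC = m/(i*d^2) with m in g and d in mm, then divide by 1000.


BC = m/(i*d^2*1000) = 37/(0.7 * 13^2 * 1000) = 0.0003128

0.0003128


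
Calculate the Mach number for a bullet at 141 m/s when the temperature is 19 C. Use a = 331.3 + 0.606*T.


a = 331.3 + 0.606*(19) = 342.814 m/s
M = v/a = 141/342.814 = 0.4113

0.4113


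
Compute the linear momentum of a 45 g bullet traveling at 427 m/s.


p = m*v = 0.045*427 = 19.21 kg·m/s

19.21 kg·m/s


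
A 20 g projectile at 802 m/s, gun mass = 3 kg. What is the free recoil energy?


v_r = m_p*v_p/m_gun = 0.02*802/3 = 5.34667 m/s, E_r = 0.5*m_gun*v_r^2 = 0.5*3*5.34667^2 = 42.88 J

42.88 J


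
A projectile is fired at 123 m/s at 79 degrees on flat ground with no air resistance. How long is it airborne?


T = 2*v0*sin(theta)/g = 2*123*sin(79°)/9.81 = 24.62 s

24.62 s


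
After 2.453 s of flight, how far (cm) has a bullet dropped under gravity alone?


drop = 0.5*g*t^2 = 0.5*9.81*2.453^2 = 29.5144 m ≈ 2951 cm

2951 cm


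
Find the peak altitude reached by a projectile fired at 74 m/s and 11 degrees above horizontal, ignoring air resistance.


H = (v0*sin(theta))^2 / (2g) = (74*sin(11°))^2 / (2*9.81) = 10.16 m

10.16 m


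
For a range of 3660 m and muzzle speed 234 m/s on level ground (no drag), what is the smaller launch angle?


sin(2*theta) = R*g/v0^2 = 3660*9.81/234^2 = 0.65572, theta = arcsin(0.65572)/2 = 20.49°

20.49 degrees


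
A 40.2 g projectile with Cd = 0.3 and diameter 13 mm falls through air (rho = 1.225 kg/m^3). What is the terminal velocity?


A = pi*(d/2)^2 = pi*(13/2000)^2 = 1.32732e-04 m^2
vt = sqrt(2mg/(Cd*rho*A)) = sqrt(2*0.0402*9.81/(0.3 * 1.225 * 1.32732e-04)) = 127.2 m/s

127.2 m/s


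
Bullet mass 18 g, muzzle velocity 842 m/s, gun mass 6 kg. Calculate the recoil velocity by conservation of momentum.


v_recoil = m_p * v_p / m_gun = 0.018 * 842 / 6 = 2.526 m/s

2.526 m/s


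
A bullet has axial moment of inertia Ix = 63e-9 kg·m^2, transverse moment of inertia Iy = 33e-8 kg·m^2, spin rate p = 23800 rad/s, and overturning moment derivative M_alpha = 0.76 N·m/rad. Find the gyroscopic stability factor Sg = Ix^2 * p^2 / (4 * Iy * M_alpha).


Sg = Ix^2 * p^2 / (4 * Iy * M_alpha) = (63e-9)^2 * 23800^2 / (4 * 33e-8 * 0.76) = 2.241

2.241


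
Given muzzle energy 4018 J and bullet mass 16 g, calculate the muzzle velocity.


v = sqrt(2*E/m) = sqrt(2*4018/0.016) = 708.7 m/s

708.7 m/s


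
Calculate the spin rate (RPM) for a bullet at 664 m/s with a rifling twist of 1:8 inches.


twist_m = 8*0.0254 = 0.2032 m
spin = v/twist = 664/0.2032 = 3267.717 rev/s
RPM = spin*60 = 3267.717*60 ≈ 196063 RPM

196063 RPM


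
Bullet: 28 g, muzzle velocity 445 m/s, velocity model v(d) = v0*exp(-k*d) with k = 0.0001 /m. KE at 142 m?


v = v0*exp(-k*d) = 445*exp(-0.0001*142) = 438.726 m/s
E = 0.5*m*v^2 = 0.5*0.028*438.726^2 = 2695 J

2695 J


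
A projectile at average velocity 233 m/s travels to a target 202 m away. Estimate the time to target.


t = d/v = 202/233 = 0.867 s

0.867 s
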